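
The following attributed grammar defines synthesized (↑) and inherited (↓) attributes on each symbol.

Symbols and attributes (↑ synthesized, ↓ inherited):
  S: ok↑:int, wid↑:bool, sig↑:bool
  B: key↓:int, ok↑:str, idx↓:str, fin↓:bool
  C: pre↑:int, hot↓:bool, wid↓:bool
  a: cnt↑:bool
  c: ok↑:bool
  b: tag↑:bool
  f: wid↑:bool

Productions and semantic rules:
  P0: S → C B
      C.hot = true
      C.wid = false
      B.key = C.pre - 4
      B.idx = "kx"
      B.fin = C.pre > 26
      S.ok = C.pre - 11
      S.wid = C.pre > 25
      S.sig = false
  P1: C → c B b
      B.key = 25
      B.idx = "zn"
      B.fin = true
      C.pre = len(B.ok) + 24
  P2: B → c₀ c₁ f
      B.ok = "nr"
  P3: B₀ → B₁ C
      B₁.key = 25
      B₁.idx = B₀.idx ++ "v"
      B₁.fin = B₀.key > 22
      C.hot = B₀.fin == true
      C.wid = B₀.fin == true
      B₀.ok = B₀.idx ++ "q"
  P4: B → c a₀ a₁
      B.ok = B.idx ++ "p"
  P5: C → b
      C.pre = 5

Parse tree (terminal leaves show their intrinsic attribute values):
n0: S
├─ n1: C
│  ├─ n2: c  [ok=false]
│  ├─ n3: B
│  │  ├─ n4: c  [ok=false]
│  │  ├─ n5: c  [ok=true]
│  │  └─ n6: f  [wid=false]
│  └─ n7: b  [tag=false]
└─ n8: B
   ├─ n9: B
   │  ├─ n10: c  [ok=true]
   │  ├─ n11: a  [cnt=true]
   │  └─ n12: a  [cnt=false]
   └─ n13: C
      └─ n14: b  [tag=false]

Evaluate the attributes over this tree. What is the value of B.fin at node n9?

false

1. n1.hot = true  [true]
2. n1.wid = false  [false]
3. n2.ok = false  [terminal]
4. n3.key = 25  [25]
5. n3.idx = "zn"  ["zn"]
6. n3.fin = true  [true]
7. n4.ok = false  [terminal]
8. n5.ok = true  [terminal]
9. n6.wid = false  [terminal]
10. n3.ok = "nr"  ["nr"]
11. n7.tag = false  [terminal]
12. n1.pre = 26  [len(B.ok) + 24]
13. n8.key = 22  [C.pre - 4]
14. n8.idx = "kx"  ["kx"]
15. n8.fin = false  [C.pre > 26]
16. n9.key = 25  [25]
17. n9.idx = "kxv"  [B₀.idx ++ "v"]
18. n9.fin = false  [B₀.key > 22]
19. n10.ok = true  [terminal]
20. n11.cnt = true  [terminal]
21. n12.cnt = false  [terminal]
22. n9.ok = "kxvp"  [B.idx ++ "p"]
23. n13.hot = false  [B₀.fin == true]
24. n13.wid = false  [B₀.fin == true]
25. n14.tag = false  [terminal]
26. n13.pre = 5  [5]
27. n8.ok = "kxq"  [B₀.idx ++ "q"]
28. n0.ok = 15  [C.pre - 11]
29. n0.wid = true  [C.pre > 25]
30. n0.sig = false  [false]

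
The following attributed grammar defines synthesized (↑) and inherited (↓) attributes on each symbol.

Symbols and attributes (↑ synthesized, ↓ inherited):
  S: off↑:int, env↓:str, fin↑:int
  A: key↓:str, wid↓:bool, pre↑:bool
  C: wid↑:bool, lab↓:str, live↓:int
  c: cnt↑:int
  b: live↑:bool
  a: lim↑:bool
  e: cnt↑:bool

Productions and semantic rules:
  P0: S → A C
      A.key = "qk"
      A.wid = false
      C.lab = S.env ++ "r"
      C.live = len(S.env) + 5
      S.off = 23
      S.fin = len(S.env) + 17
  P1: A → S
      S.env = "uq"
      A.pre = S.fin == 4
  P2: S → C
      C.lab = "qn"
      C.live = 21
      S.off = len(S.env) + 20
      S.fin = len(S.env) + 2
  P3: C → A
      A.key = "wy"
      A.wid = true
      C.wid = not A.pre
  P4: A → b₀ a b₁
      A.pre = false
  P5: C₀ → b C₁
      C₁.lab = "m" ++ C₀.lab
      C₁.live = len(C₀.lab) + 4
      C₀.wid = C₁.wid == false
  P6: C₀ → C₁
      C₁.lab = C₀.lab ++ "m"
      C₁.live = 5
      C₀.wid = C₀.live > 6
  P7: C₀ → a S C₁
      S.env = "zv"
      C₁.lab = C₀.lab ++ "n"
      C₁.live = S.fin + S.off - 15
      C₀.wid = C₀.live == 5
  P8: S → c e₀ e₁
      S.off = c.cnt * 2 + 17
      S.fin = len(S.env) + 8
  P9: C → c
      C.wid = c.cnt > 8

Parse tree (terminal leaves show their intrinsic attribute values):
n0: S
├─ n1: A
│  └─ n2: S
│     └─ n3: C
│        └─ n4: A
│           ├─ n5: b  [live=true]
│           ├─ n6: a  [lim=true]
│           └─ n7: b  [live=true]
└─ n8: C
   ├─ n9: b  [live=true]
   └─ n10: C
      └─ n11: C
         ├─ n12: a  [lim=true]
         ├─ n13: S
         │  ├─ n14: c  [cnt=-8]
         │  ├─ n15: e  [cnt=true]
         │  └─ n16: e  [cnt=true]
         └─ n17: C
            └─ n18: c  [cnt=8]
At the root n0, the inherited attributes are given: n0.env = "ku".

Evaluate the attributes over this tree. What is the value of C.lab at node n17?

1. n0.env = "ku"  [given at root]
2. n1.key = "qk"  ["qk"]
3. n1.wid = false  [false]
4. n2.env = "uq"  ["uq"]
5. n3.lab = "qn"  ["qn"]
6. n3.live = 21  [21]
7. n4.key = "wy"  ["wy"]
8. n4.wid = true  [true]
9. n5.live = true  [terminal]
10. n6.lim = true  [terminal]
11. n7.live = true  [terminal]
12. n4.pre = false  [false]
13. n3.wid = true  [not A.pre]
14. n2.off = 22  [len(S.env) + 20]
15. n2.fin = 4  [len(S.env) + 2]
16. n1.pre = true  [S.fin == 4]
17. n8.lab = "kur"  [S.env ++ "r"]
18. n8.live = 7  [len(S.env) + 5]
19. n9.live = true  [terminal]
20. n10.lab = "mkur"  ["m" ++ C₀.lab]
21. n10.live = 7  [len(C₀.lab) + 4]
22. n11.lab = "mkurm"  [C₀.lab ++ "m"]
23. n11.live = 5  [5]
24. n12.lim = true  [terminal]
25. n13.env = "zv"  ["zv"]
26. n14.cnt = -8  [terminal]
27. n15.cnt = true  [terminal]
28. n16.cnt = true  [terminal]
29. n13.off = 1  [c.cnt * 2 + 17]
30. n13.fin = 10  [len(S.env) + 8]
31. n17.lab = "mkurmn"  [C₀.lab ++ "n"]
32. n17.live = -4  [S.fin + S.off - 15]
33. n18.cnt = 8  [terminal]
34. n17.wid = false  [c.cnt > 8]
35. n11.wid = true  [C₀.live == 5]
36. n10.wid = true  [C₀.live > 6]
37. n8.wid = false  [C₁.wid == false]
38. n0.off = 23  [23]
39. n0.fin = 19  [len(S.env) + 17]

"mkurmn"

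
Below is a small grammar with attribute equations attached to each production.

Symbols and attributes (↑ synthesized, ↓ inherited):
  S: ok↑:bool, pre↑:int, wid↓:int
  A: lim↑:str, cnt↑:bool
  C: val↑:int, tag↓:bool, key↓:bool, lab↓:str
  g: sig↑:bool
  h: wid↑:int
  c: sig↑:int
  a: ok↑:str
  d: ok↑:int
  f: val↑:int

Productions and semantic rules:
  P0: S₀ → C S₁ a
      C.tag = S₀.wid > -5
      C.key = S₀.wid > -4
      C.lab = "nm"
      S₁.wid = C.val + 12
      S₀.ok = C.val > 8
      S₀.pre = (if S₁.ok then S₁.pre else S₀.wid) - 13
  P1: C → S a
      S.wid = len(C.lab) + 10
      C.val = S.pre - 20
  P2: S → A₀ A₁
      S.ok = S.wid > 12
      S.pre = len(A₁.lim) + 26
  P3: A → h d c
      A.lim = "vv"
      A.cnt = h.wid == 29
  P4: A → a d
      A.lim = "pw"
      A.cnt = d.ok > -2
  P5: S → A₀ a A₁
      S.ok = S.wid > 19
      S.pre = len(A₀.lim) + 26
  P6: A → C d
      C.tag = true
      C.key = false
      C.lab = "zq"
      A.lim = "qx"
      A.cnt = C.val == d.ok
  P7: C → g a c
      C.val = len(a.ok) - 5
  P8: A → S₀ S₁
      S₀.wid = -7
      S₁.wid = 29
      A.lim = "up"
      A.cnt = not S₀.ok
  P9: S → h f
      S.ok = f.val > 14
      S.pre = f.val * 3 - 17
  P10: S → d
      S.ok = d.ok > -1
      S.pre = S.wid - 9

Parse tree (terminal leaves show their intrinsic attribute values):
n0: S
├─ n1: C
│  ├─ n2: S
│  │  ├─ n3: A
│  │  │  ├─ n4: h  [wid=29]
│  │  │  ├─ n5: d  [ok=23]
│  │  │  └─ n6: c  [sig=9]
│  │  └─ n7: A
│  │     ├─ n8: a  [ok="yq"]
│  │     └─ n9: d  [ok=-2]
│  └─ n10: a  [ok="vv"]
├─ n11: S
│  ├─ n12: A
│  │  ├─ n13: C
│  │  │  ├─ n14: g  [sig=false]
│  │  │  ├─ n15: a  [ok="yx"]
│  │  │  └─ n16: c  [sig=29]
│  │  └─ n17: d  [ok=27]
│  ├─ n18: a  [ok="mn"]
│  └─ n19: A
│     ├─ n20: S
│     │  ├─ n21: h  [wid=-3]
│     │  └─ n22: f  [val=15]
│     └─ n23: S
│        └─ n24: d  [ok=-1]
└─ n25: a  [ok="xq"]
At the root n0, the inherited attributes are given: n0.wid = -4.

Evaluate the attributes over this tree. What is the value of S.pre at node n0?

1. n0.wid = -4  [given at root]
2. n1.tag = true  [S₀.wid > -5]
3. n1.key = false  [S₀.wid > -4]
4. n1.lab = "nm"  ["nm"]
5. n2.wid = 12  [len(C.lab) + 10]
6. n4.wid = 29  [terminal]
7. n5.ok = 23  [terminal]
8. n6.sig = 9  [terminal]
9. n3.lim = "vv"  ["vv"]
10. n3.cnt = true  [h.wid == 29]
11. n8.ok = "yq"  [terminal]
12. n9.ok = -2  [terminal]
13. n7.lim = "pw"  ["pw"]
14. n7.cnt = false  [d.ok > -2]
15. n2.ok = false  [S.wid > 12]
16. n2.pre = 28  [len(A₁.lim) + 26]
17. n10.ok = "vv"  [terminal]
18. n1.val = 8  [S.pre - 20]
19. n11.wid = 20  [C.val + 12]
20. n13.tag = true  [true]
21. n13.key = false  [false]
22. n13.lab = "zq"  ["zq"]
23. n14.sig = false  [terminal]
24. n15.ok = "yx"  [terminal]
25. n16.sig = 29  [terminal]
26. n13.val = -3  [len(a.ok) - 5]
27. n17.ok = 27  [terminal]
28. n12.lim = "qx"  ["qx"]
29. n12.cnt = false  [C.val == d.ok]
30. n18.ok = "mn"  [terminal]
31. n20.wid = -7  [-7]
32. n21.wid = -3  [terminal]
33. n22.val = 15  [terminal]
34. n20.ok = true  [f.val > 14]
35. n20.pre = 28  [f.val * 3 - 17]
36. n23.wid = 29  [29]
37. n24.ok = -1  [terminal]
38. n23.ok = false  [d.ok > -1]
39. n23.pre = 20  [S.wid - 9]
40. n19.lim = "up"  ["up"]
41. n19.cnt = false  [not S₀.ok]
42. n11.ok = true  [S.wid > 19]
43. n11.pre = 28  [len(A₀.lim) + 26]
44. n25.ok = "xq"  [terminal]
45. n0.ok = false  [C.val > 8]
46. n0.pre = 15  [(if S₁.ok then S₁.pre else S₀.wid) - 13]

15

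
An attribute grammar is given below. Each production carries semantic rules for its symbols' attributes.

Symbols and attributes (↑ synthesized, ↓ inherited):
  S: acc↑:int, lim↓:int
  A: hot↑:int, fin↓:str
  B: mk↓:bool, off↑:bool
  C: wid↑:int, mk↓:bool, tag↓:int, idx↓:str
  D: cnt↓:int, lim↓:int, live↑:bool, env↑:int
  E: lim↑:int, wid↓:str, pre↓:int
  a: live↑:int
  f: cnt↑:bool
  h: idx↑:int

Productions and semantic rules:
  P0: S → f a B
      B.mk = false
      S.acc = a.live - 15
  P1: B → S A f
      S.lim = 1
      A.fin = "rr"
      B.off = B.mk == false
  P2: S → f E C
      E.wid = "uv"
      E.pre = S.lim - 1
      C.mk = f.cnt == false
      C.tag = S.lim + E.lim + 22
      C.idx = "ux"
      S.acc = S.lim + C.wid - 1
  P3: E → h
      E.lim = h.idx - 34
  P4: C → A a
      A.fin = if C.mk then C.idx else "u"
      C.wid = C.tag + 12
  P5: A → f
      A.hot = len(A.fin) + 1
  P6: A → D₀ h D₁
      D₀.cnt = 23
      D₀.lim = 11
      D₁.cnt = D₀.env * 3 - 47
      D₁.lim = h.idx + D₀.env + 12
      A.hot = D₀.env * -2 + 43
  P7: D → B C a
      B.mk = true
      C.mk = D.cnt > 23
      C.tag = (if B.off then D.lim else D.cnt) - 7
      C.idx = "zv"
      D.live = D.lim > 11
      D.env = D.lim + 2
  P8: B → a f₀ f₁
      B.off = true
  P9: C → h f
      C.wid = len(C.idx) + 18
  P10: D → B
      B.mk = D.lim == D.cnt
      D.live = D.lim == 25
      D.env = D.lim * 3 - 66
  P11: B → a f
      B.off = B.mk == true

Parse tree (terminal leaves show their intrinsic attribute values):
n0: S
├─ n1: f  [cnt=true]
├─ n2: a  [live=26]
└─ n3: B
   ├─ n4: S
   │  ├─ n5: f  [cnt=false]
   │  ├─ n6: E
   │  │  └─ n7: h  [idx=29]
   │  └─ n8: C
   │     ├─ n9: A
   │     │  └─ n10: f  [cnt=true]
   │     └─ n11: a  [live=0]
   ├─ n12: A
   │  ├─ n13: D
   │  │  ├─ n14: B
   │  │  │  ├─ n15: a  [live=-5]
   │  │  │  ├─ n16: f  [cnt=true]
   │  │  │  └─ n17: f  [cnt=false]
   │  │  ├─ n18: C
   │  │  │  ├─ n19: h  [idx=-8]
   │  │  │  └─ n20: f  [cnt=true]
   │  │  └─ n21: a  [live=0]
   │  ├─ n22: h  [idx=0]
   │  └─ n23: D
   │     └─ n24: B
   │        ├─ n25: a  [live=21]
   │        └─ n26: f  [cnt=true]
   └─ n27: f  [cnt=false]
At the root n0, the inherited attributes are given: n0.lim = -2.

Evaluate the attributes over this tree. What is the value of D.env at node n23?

9

1. n0.lim = -2  [given at root]
2. n1.cnt = true  [terminal]
3. n2.live = 26  [terminal]
4. n3.mk = false  [false]
5. n4.lim = 1  [1]
6. n5.cnt = false  [terminal]
7. n6.wid = "uv"  ["uv"]
8. n6.pre = 0  [S.lim - 1]
9. n7.idx = 29  [terminal]
10. n6.lim = -5  [h.idx - 34]
11. n8.mk = true  [f.cnt == false]
12. n8.tag = 18  [S.lim + E.lim + 22]
13. n8.idx = "ux"  ["ux"]
14. n9.fin = "ux"  [if C.mk then C.idx else "u"]
15. n10.cnt = true  [terminal]
16. n9.hot = 3  [len(A.fin) + 1]
17. n11.live = 0  [terminal]
18. n8.wid = 30  [C.tag + 12]
19. n4.acc = 30  [S.lim + C.wid - 1]
20. n12.fin = "rr"  ["rr"]
21. n13.cnt = 23  [23]
22. n13.lim = 11  [11]
23. n14.mk = true  [true]
24. n15.live = -5  [terminal]
25. n16.cnt = true  [terminal]
26. n17.cnt = false  [terminal]
27. n14.off = true  [true]
28. n18.mk = false  [D.cnt > 23]
29. n18.tag = 4  [(if B.off then D.lim else D.cnt) - 7]
30. n18.idx = "zv"  ["zv"]
31. n19.idx = -8  [terminal]
32. n20.cnt = true  [terminal]
33. n18.wid = 20  [len(C.idx) + 18]
34. n21.live = 0  [terminal]
35. n13.live = false  [D.lim > 11]
36. n13.env = 13  [D.lim + 2]
37. n22.idx = 0  [terminal]
38. n23.cnt = -8  [D₀.env * 3 - 47]
39. n23.lim = 25  [h.idx + D₀.env + 12]
40. n24.mk = false  [D.lim == D.cnt]
41. n25.live = 21  [terminal]
42. n26.cnt = true  [terminal]
43. n24.off = false  [B.mk == true]
44. n23.live = true  [D.lim == 25]
45. n23.env = 9  [D.lim * 3 - 66]
46. n12.hot = 17  [D₀.env * -2 + 43]
47. n27.cnt = false  [terminal]
48. n3.off = true  [B.mk == false]
49. n0.acc = 11  [a.live - 15]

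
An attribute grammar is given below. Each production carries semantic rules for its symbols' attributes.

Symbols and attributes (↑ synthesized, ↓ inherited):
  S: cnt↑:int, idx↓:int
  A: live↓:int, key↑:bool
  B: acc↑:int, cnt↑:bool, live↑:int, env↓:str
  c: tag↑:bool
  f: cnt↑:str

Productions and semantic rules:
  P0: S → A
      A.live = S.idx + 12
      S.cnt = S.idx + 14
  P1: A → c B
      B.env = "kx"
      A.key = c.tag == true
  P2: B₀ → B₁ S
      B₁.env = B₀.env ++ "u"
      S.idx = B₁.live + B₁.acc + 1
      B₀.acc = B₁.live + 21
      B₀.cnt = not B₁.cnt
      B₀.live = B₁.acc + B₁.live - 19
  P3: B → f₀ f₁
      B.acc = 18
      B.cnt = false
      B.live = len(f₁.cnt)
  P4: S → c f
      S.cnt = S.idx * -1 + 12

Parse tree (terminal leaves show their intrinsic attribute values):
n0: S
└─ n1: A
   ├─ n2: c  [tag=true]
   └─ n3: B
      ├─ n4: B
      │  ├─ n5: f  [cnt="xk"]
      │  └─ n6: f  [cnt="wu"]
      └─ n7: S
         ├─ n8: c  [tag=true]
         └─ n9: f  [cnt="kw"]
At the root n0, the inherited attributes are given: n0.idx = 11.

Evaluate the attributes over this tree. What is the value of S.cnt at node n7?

1. n0.idx = 11  [given at root]
2. n1.live = 23  [S.idx + 12]
3. n2.tag = true  [terminal]
4. n3.env = "kx"  ["kx"]
5. n4.env = "kxu"  [B₀.env ++ "u"]
6. n5.cnt = "xk"  [terminal]
7. n6.cnt = "wu"  [terminal]
8. n4.acc = 18  [18]
9. n4.cnt = false  [false]
10. n4.live = 2  [len(f₁.cnt)]
11. n7.idx = 21  [B₁.live + B₁.acc + 1]
12. n8.tag = true  [terminal]
13. n9.cnt = "kw"  [terminal]
14. n7.cnt = -9  [S.idx * -1 + 12]
15. n3.acc = 23  [B₁.live + 21]
16. n3.cnt = true  [not B₁.cnt]
17. n3.live = 1  [B₁.acc + B₁.live - 19]
18. n1.key = true  [c.tag == true]
19. n0.cnt = 25  [S.idx + 14]

-9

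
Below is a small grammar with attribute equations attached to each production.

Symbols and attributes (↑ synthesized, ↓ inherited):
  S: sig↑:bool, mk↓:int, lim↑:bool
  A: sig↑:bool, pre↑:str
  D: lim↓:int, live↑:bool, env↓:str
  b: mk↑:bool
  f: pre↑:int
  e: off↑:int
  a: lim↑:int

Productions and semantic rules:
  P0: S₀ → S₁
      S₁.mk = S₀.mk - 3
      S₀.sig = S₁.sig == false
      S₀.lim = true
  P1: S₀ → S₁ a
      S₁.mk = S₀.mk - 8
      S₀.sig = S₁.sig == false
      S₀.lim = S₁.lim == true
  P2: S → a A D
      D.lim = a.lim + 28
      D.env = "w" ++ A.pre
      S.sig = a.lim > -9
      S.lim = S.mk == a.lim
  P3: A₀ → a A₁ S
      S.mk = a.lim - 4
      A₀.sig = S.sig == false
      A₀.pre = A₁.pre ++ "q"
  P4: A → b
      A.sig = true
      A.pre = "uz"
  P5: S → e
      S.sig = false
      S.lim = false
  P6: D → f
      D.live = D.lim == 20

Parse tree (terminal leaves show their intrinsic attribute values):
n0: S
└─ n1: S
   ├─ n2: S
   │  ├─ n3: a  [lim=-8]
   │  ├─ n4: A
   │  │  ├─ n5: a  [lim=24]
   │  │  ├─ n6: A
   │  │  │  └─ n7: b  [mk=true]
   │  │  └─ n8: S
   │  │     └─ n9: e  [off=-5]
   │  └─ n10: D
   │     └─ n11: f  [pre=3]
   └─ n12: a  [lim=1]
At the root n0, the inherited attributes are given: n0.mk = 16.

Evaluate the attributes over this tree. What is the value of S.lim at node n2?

false

1. n0.mk = 16  [given at root]
2. n1.mk = 13  [S₀.mk - 3]
3. n2.mk = 5  [S₀.mk - 8]
4. n3.lim = -8  [terminal]
5. n5.lim = 24  [terminal]
6. n7.mk = true  [terminal]
7. n6.sig = true  [true]
8. n6.pre = "uz"  ["uz"]
9. n8.mk = 20  [a.lim - 4]
10. n9.off = -5  [terminal]
11. n8.sig = false  [false]
12. n8.lim = false  [false]
13. n4.sig = true  [S.sig == false]
14. n4.pre = "uzq"  [A₁.pre ++ "q"]
15. n10.lim = 20  [a.lim + 28]
16. n10.env = "wuzq"  ["w" ++ A.pre]
17. n11.pre = 3  [terminal]
18. n10.live = true  [D.lim == 20]
19. n2.sig = true  [a.lim > -9]
20. n2.lim = false  [S.mk == a.lim]
21. n12.lim = 1  [terminal]
22. n1.sig = false  [S₁.sig == false]
23. n1.lim = false  [S₁.lim == true]
24. n0.sig = true  [S₁.sig == false]
25. n0.lim = true  [true]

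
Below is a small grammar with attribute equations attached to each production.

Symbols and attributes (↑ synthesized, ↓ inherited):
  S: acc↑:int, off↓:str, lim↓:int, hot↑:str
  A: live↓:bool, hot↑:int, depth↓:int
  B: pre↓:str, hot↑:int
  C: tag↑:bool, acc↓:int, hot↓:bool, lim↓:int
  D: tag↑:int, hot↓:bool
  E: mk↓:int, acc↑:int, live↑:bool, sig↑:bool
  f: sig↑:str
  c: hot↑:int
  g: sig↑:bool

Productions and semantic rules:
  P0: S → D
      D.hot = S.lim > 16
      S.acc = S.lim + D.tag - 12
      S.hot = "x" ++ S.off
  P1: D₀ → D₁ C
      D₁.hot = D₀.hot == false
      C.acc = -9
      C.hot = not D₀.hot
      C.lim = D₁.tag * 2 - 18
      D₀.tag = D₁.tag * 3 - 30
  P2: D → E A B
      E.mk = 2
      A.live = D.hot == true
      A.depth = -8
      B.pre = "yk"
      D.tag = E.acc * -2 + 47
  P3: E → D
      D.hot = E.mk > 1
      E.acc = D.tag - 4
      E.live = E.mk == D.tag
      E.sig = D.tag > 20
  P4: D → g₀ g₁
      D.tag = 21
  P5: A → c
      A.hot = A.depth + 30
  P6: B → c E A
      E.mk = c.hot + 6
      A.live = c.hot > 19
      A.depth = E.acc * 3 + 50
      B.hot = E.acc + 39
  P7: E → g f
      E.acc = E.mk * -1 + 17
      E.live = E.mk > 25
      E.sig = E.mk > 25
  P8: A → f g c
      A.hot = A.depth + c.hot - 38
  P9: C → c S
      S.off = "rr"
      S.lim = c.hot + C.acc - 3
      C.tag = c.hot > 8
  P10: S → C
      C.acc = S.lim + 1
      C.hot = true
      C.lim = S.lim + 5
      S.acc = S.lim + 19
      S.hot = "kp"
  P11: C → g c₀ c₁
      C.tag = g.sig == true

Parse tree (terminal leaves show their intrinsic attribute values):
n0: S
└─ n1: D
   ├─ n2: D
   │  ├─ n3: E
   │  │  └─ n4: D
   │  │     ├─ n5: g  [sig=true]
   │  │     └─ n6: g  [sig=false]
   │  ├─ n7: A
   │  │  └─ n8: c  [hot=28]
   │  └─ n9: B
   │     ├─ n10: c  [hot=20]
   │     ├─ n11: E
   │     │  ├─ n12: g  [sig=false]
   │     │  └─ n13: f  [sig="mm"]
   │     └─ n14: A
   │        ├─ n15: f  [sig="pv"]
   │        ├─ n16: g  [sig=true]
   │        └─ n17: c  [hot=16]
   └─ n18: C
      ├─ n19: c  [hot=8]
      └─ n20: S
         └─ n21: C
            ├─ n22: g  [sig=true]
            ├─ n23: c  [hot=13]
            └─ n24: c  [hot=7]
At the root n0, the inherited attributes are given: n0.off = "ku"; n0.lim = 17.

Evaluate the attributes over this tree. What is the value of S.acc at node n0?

1. n0.off = "ku"  [given at root]
2. n0.lim = 17  [given at root]
3. n1.hot = true  [S.lim > 16]
4. n2.hot = false  [D₀.hot == false]
5. n3.mk = 2  [2]
6. n4.hot = true  [E.mk > 1]
7. n5.sig = true  [terminal]
8. n6.sig = false  [terminal]
9. n4.tag = 21  [21]
10. n3.acc = 17  [D.tag - 4]
11. n3.live = false  [E.mk == D.tag]
12. n3.sig = true  [D.tag > 20]
13. n7.live = false  [D.hot == true]
14. n7.depth = -8  [-8]
15. n8.hot = 28  [terminal]
16. n7.hot = 22  [A.depth + 30]
17. n9.pre = "yk"  ["yk"]
18. n10.hot = 20  [terminal]
19. n11.mk = 26  [c.hot + 6]
20. n12.sig = false  [terminal]
21. n13.sig = "mm"  [terminal]
22. n11.acc = -9  [E.mk * -1 + 17]
23. n11.live = true  [E.mk > 25]
24. n11.sig = true  [E.mk > 25]
25. n14.live = true  [c.hot > 19]
26. n14.depth = 23  [E.acc * 3 + 50]
27. n15.sig = "pv"  [terminal]
28. n16.sig = true  [terminal]
29. n17.hot = 16  [terminal]
30. n14.hot = 1  [A.depth + c.hot - 38]
31. n9.hot = 30  [E.acc + 39]
32. n2.tag = 13  [E.acc * -2 + 47]
33. n18.acc = -9  [-9]
34. n18.hot = false  [not D₀.hot]
35. n18.lim = 8  [D₁.tag * 2 - 18]
36. n19.hot = 8  [terminal]
37. n20.off = "rr"  ["rr"]
38. n20.lim = -4  [c.hot + C.acc - 3]
39. n21.acc = -3  [S.lim + 1]
40. n21.hot = true  [true]
41. n21.lim = 1  [S.lim + 5]
42. n22.sig = true  [terminal]
43. n23.hot = 13  [terminal]
44. n24.hot = 7  [terminal]
45. n21.tag = true  [g.sig == true]
46. n20.acc = 15  [S.lim + 19]
47. n20.hot = "kp"  ["kp"]
48. n18.tag = false  [c.hot > 8]
49. n1.tag = 9  [D₁.tag * 3 - 30]
50. n0.acc = 14  [S.lim + D.tag - 12]
51. n0.hot = "xku"  ["x" ++ S.off]

14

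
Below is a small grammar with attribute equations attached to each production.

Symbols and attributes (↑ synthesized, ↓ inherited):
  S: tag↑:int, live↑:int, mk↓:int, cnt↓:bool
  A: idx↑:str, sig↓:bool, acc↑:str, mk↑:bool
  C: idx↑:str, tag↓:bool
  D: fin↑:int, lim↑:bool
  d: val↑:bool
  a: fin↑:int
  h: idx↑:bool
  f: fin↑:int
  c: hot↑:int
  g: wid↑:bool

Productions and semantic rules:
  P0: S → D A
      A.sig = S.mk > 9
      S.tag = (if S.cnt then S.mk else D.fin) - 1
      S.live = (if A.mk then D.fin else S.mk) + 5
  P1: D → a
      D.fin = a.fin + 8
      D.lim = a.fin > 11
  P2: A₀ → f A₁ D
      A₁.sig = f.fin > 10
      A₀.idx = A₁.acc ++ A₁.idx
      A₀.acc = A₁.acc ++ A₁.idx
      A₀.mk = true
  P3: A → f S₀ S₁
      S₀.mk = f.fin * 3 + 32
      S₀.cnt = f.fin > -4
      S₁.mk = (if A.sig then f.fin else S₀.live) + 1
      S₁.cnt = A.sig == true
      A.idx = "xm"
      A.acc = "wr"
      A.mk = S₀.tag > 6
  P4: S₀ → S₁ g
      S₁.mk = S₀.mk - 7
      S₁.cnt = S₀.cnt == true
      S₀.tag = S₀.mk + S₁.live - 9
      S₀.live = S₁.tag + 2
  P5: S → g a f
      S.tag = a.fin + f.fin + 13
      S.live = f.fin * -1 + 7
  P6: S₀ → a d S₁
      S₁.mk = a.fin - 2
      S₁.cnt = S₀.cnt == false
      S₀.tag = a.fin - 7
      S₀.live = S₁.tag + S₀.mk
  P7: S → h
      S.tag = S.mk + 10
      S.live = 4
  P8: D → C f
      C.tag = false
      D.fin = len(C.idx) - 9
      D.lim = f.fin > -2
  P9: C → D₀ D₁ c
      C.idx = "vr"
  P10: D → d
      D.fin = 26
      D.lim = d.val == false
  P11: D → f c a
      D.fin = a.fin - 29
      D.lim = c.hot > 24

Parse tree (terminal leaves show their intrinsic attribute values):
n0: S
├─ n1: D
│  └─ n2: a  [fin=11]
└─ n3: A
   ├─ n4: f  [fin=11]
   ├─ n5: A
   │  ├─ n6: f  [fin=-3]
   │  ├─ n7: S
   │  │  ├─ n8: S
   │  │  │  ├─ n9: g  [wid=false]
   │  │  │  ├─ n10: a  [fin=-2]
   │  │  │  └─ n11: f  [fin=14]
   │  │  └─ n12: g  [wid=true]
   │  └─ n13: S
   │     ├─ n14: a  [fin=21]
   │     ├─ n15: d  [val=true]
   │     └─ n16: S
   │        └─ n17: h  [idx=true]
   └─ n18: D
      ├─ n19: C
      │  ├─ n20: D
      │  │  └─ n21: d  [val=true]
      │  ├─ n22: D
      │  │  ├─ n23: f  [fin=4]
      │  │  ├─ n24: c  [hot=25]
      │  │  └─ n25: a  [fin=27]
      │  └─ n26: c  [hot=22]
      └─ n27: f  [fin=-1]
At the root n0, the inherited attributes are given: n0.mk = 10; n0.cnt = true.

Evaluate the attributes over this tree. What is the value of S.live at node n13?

27

1. n0.mk = 10  [given at root]
2. n0.cnt = true  [given at root]
3. n2.fin = 11  [terminal]
4. n1.fin = 19  [a.fin + 8]
5. n1.lim = false  [a.fin > 11]
6. n3.sig = true  [S.mk > 9]
7. n4.fin = 11  [terminal]
8. n5.sig = true  [f.fin > 10]
9. n6.fin = -3  [terminal]
10. n7.mk = 23  [f.fin * 3 + 32]
11. n7.cnt = true  [f.fin > -4]
12. n8.mk = 16  [S₀.mk - 7]
13. n8.cnt = true  [S₀.cnt == true]
14. n9.wid = false  [terminal]
15. n10.fin = -2  [terminal]
16. n11.fin = 14  [terminal]
17. n8.tag = 25  [a.fin + f.fin + 13]
18. n8.live = -7  [f.fin * -1 + 7]
19. n12.wid = true  [terminal]
20. n7.tag = 7  [S₀.mk + S₁.live - 9]
21. n7.live = 27  [S₁.tag + 2]
22. n13.mk = -2  [(if A.sig then f.fin else S₀.live) + 1]
23. n13.cnt = true  [A.sig == true]
24. n14.fin = 21  [terminal]
25. n15.val = true  [terminal]
26. n16.mk = 19  [a.fin - 2]
27. n16.cnt = false  [S₀.cnt == false]
28. n17.idx = true  [terminal]
29. n16.tag = 29  [S.mk + 10]
30. n16.live = 4  [4]
31. n13.tag = 14  [a.fin - 7]
32. n13.live = 27  [S₁.tag + S₀.mk]
33. n5.idx = "xm"  ["xm"]
34. n5.acc = "wr"  ["wr"]
35. n5.mk = true  [S₀.tag > 6]
36. n19.tag = false  [false]
37. n21.val = true  [terminal]
38. n20.fin = 26  [26]
39. n20.lim = false  [d.val == false]
40. n23.fin = 4  [terminal]
41. n24.hot = 25  [terminal]
42. n25.fin = 27  [terminal]
43. n22.fin = -2  [a.fin - 29]
44. n22.lim = true  [c.hot > 24]
45. n26.hot = 22  [terminal]
46. n19.idx = "vr"  ["vr"]
47. n27.fin = -1  [terminal]
48. n18.fin = -7  [len(C.idx) - 9]
49. n18.lim = true  [f.fin > -2]
50. n3.idx = "wrxm"  [A₁.acc ++ A₁.idx]
51. n3.acc = "wrxm"  [A₁.acc ++ A₁.idx]
52. n3.mk = true  [true]
53. n0.tag = 9  [(if S.cnt then S.mk else D.fin) - 1]
54. n0.live = 24  [(if A.mk then D.fin else S.mk) + 5]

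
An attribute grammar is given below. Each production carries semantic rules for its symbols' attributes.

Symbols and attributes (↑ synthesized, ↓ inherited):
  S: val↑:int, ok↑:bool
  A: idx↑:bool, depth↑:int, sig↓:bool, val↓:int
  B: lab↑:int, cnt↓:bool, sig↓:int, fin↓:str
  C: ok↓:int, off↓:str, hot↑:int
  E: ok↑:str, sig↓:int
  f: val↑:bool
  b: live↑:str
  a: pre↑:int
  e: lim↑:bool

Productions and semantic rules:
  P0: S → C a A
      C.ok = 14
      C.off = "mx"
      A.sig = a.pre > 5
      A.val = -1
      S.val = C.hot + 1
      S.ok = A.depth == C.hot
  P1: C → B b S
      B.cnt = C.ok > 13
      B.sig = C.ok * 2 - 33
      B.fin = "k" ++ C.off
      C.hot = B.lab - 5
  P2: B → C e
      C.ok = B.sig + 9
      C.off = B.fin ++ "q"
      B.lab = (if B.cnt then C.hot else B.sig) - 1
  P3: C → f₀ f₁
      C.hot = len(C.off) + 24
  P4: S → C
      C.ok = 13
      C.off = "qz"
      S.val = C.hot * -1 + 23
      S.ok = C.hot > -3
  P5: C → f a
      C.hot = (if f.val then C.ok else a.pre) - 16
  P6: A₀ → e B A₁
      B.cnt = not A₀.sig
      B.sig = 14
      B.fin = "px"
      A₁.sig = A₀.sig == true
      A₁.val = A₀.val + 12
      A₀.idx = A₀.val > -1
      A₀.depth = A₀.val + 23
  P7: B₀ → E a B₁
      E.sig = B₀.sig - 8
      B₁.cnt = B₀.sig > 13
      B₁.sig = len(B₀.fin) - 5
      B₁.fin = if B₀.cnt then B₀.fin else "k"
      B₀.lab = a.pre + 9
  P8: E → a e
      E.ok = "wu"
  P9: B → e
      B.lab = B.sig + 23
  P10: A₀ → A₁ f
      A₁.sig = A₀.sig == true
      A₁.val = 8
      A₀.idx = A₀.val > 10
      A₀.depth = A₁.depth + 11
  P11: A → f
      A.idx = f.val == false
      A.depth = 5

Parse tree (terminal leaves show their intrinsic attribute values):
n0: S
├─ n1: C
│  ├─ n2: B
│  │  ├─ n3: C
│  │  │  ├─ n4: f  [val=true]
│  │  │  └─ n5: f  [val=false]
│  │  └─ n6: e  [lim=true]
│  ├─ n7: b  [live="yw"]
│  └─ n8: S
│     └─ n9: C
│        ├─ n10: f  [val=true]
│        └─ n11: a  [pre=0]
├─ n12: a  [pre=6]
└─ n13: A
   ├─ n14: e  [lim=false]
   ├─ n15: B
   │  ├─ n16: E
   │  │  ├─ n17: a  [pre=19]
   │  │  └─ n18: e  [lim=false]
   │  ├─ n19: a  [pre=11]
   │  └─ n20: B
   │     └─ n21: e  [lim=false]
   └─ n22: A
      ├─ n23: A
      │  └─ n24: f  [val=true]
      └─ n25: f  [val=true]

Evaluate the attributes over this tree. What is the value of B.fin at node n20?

"k"

1. n1.ok = 14  [14]
2. n1.off = "mx"  ["mx"]
3. n2.cnt = true  [C.ok > 13]
4. n2.sig = -5  [C.ok * 2 - 33]
5. n2.fin = "kmx"  ["k" ++ C.off]
6. n3.ok = 4  [B.sig + 9]
7. n3.off = "kmxq"  [B.fin ++ "q"]
8. n4.val = true  [terminal]
9. n5.val = false  [terminal]
10. n3.hot = 28  [len(C.off) + 24]
11. n6.lim = true  [terminal]
12. n2.lab = 27  [(if B.cnt then C.hot else B.sig) - 1]
13. n7.live = "yw"  [terminal]
14. n9.ok = 13  [13]
15. n9.off = "qz"  ["qz"]
16. n10.val = true  [terminal]
17. n11.pre = 0  [terminal]
18. n9.hot = -3  [(if f.val then C.ok else a.pre) - 16]
19. n8.val = 26  [C.hot * -1 + 23]
20. n8.ok = false  [C.hot > -3]
21. n1.hot = 22  [B.lab - 5]
22. n12.pre = 6  [terminal]
23. n13.sig = true  [a.pre > 5]
24. n13.val = -1  [-1]
25. n14.lim = false  [terminal]
26. n15.cnt = false  [not A₀.sig]
27. n15.sig = 14  [14]
28. n15.fin = "px"  ["px"]
29. n16.sig = 6  [B₀.sig - 8]
30. n17.pre = 19  [terminal]
31. n18.lim = false  [terminal]
32. n16.ok = "wu"  ["wu"]
33. n19.pre = 11  [terminal]
34. n20.cnt = true  [B₀.sig > 13]
35. n20.sig = -3  [len(B₀.fin) - 5]
36. n20.fin = "k"  [if B₀.cnt then B₀.fin else "k"]
37. n21.lim = false  [terminal]
38. n20.lab = 20  [B.sig + 23]
39. n15.lab = 20  [a.pre + 9]
40. n22.sig = true  [A₀.sig == true]
41. n22.val = 11  [A₀.val + 12]
42. n23.sig = true  [A₀.sig == true]
43. n23.val = 8  [8]
44. n24.val = true  [terminal]
45. n23.idx = false  [f.val == false]
46. n23.depth = 5  [5]
47. n25.val = true  [terminal]
48. n22.idx = true  [A₀.val > 10]
49. n22.depth = 16  [A₁.depth + 11]
50. n13.idx = false  [A₀.val > -1]
51. n13.depth = 22  [A₀.val + 23]
52. n0.val = 23  [C.hot + 1]
53. n0.ok = true  [A.depth == C.hot]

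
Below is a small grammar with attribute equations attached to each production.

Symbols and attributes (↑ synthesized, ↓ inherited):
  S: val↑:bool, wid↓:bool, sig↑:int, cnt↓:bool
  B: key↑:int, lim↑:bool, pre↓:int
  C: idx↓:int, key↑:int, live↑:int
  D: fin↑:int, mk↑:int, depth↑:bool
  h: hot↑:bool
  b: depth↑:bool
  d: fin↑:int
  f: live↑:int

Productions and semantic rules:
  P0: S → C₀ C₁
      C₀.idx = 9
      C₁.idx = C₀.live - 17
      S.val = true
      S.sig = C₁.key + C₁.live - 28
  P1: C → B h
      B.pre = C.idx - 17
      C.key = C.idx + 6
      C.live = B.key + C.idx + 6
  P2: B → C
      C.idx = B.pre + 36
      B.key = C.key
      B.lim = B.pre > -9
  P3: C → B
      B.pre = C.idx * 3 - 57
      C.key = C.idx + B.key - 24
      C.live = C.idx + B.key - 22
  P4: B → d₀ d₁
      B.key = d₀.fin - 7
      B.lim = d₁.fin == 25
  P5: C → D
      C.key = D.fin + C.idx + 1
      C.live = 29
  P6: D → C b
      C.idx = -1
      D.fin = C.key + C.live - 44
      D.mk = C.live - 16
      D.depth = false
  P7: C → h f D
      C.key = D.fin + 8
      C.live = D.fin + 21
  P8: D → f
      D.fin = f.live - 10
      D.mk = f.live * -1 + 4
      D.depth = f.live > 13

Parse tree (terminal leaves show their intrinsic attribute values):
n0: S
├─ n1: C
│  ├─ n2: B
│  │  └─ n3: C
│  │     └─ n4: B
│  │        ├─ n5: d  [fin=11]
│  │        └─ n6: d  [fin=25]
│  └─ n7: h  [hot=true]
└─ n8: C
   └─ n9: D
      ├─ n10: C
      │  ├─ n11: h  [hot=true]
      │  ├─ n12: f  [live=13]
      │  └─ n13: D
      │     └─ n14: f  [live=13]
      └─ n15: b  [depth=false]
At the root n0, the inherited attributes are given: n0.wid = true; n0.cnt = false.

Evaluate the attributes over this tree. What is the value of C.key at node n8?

1. n0.wid = true  [given at root]
2. n0.cnt = false  [given at root]
3. n1.idx = 9  [9]
4. n2.pre = -8  [C.idx - 17]
5. n3.idx = 28  [B.pre + 36]
6. n4.pre = 27  [C.idx * 3 - 57]
7. n5.fin = 11  [terminal]
8. n6.fin = 25  [terminal]
9. n4.key = 4  [d₀.fin - 7]
10. n4.lim = true  [d₁.fin == 25]
11. n3.key = 8  [C.idx + B.key - 24]
12. n3.live = 10  [C.idx + B.key - 22]
13. n2.key = 8  [C.key]
14. n2.lim = true  [B.pre > -9]
15. n7.hot = true  [terminal]
16. n1.key = 15  [C.idx + 6]
17. n1.live = 23  [B.key + C.idx + 6]
18. n8.idx = 6  [C₀.live - 17]
19. n10.idx = -1  [-1]
20. n11.hot = true  [terminal]
21. n12.live = 13  [terminal]
22. n14.live = 13  [terminal]
23. n13.fin = 3  [f.live - 10]
24. n13.mk = -9  [f.live * -1 + 4]
25. n13.depth = false  [f.live > 13]
26. n10.key = 11  [D.fin + 8]
27. n10.live = 24  [D.fin + 21]
28. n15.depth = false  [terminal]
29. n9.fin = -9  [C.key + C.live - 44]
30. n9.mk = 8  [C.live - 16]
31. n9.depth = false  [false]
32. n8.key = -2  [D.fin + C.idx + 1]
33. n8.live = 29  [29]
34. n0.val = true  [true]
35. n0.sig = -1  [C₁.key + C₁.live - 28]

-2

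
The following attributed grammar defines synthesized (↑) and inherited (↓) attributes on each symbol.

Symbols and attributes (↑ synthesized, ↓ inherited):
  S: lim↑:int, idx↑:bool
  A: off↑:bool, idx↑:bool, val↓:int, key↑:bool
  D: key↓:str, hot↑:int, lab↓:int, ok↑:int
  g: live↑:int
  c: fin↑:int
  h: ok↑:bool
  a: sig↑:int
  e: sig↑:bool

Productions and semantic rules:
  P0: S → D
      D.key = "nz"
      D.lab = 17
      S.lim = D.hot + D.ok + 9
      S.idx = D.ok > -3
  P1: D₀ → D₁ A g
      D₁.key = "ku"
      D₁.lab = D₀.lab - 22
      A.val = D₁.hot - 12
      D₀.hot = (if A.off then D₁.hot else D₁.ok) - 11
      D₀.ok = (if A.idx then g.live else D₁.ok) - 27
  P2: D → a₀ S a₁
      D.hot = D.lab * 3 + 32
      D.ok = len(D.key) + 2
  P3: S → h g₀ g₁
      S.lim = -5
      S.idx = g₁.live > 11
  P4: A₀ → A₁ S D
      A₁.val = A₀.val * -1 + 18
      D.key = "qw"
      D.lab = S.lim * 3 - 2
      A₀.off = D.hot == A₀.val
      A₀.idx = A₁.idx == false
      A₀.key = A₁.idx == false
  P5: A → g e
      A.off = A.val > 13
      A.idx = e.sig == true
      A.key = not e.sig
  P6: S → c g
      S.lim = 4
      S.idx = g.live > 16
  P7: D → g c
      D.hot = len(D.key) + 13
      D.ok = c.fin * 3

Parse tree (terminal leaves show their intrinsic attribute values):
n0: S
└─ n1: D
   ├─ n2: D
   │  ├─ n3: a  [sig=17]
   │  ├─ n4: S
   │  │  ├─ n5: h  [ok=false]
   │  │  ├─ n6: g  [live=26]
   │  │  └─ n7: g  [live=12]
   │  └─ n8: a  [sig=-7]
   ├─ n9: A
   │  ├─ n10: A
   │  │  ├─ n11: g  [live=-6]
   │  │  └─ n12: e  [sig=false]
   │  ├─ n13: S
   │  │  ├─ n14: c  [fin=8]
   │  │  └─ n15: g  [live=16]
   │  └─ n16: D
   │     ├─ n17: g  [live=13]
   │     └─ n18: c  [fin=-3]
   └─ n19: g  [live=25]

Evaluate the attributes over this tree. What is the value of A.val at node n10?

13

1. n1.key = "nz"  ["nz"]
2. n1.lab = 17  [17]
3. n2.key = "ku"  ["ku"]
4. n2.lab = -5  [D₀.lab - 22]
5. n3.sig = 17  [terminal]
6. n5.ok = false  [terminal]
7. n6.live = 26  [terminal]
8. n7.live = 12  [terminal]
9. n4.lim = -5  [-5]
10. n4.idx = true  [g₁.live > 11]
11. n8.sig = -7  [terminal]
12. n2.hot = 17  [D.lab * 3 + 32]
13. n2.ok = 4  [len(D.key) + 2]
14. n9.val = 5  [D₁.hot - 12]
15. n10.val = 13  [A₀.val * -1 + 18]
16. n11.live = -6  [terminal]
17. n12.sig = false  [terminal]
18. n10.off = false  [A.val > 13]
19. n10.idx = false  [e.sig == true]
20. n10.key = true  [not e.sig]
21. n14.fin = 8  [terminal]
22. n15.live = 16  [terminal]
23. n13.lim = 4  [4]
24. n13.idx = false  [g.live > 16]
25. n16.key = "qw"  ["qw"]
26. n16.lab = 10  [S.lim * 3 - 2]
27. n17.live = 13  [terminal]
28. n18.fin = -3  [terminal]
29. n16.hot = 15  [len(D.key) + 13]
30. n16.ok = -9  [c.fin * 3]
31. n9.off = false  [D.hot == A₀.val]
32. n9.idx = true  [A₁.idx == false]
33. n9.key = true  [A₁.idx == false]
34. n19.live = 25  [terminal]
35. n1.hot = -7  [(if A.off then D₁.hot else D₁.ok) - 11]
36. n1.ok = -2  [(if A.idx then g.live else D₁.ok) - 27]
37. n0.lim = 0  [D.hot + D.ok + 9]
38. n0.idx = true  [D.ok > -3]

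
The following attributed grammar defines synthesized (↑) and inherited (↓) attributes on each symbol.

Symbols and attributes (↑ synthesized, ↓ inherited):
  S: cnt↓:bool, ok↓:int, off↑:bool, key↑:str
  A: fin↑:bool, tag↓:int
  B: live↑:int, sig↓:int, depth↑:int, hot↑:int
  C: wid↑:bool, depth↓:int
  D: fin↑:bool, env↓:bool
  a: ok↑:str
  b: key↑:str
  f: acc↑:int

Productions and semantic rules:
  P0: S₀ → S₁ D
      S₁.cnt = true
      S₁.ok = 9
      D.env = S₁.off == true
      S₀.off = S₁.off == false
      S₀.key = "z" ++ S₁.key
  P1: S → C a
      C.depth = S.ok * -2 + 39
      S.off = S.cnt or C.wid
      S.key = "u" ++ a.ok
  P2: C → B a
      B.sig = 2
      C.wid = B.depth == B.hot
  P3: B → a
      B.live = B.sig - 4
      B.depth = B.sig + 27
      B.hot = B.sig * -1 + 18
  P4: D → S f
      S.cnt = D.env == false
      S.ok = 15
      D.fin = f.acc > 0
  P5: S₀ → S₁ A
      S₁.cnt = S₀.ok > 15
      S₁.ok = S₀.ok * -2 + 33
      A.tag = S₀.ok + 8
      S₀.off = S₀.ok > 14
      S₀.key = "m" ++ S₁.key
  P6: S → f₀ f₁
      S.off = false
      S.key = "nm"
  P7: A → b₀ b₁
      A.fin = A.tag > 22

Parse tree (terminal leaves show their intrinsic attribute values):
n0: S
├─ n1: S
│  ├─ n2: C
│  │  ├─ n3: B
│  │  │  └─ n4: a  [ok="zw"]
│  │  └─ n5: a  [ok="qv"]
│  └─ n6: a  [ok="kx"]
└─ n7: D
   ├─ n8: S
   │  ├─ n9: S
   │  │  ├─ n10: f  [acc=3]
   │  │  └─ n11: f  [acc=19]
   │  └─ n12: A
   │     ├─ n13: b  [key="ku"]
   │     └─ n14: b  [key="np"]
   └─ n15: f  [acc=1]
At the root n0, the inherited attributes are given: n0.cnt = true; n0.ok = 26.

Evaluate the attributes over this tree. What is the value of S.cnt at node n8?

false

1. n0.cnt = true  [given at root]
2. n0.ok = 26  [given at root]
3. n1.cnt = true  [true]
4. n1.ok = 9  [9]
5. n2.depth = 21  [S.ok * -2 + 39]
6. n3.sig = 2  [2]
7. n4.ok = "zw"  [terminal]
8. n3.live = -2  [B.sig - 4]
9. n3.depth = 29  [B.sig + 27]
10. n3.hot = 16  [B.sig * -1 + 18]
11. n5.ok = "qv"  [terminal]
12. n2.wid = false  [B.depth == B.hot]
13. n6.ok = "kx"  [terminal]
14. n1.off = true  [S.cnt or C.wid]
15. n1.key = "ukx"  ["u" ++ a.ok]
16. n7.env = true  [S₁.off == true]
17. n8.cnt = false  [D.env == false]
18. n8.ok = 15  [15]
19. n9.cnt = false  [S₀.ok > 15]
20. n9.ok = 3  [S₀.ok * -2 + 33]
21. n10.acc = 3  [terminal]
22. n11.acc = 19  [terminal]
23. n9.off = false  [false]
24. n9.key = "nm"  ["nm"]
25. n12.tag = 23  [S₀.ok + 8]
26. n13.key = "ku"  [terminal]
27. n14.key = "np"  [terminal]
28. n12.fin = true  [A.tag > 22]
29. n8.off = true  [S₀.ok > 14]
30. n8.key = "mnm"  ["m" ++ S₁.key]
31. n15.acc = 1  [terminal]
32. n7.fin = true  [f.acc > 0]
33. n0.off = false  [S₁.off == false]
34. n0.key = "zukx"  ["z" ++ S₁.key]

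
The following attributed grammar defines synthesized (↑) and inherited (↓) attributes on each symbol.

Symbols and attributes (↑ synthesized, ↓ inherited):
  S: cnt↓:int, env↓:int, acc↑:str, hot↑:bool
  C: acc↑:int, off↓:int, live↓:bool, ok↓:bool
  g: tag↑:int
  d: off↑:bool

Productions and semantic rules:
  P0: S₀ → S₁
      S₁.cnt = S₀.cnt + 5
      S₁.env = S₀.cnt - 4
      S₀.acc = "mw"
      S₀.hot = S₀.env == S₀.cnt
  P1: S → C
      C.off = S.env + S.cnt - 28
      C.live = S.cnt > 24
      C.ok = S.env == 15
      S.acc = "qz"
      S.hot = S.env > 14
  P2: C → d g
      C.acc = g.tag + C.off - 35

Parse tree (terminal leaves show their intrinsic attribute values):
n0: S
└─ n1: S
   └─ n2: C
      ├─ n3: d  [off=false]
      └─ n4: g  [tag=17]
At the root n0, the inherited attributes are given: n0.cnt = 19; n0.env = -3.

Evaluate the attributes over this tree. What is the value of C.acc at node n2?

-7

1. n0.cnt = 19  [given at root]
2. n0.env = -3  [given at root]
3. n1.cnt = 24  [S₀.cnt + 5]
4. n1.env = 15  [S₀.cnt - 4]
5. n2.off = 11  [S.env + S.cnt - 28]
6. n2.live = false  [S.cnt > 24]
7. n2.ok = true  [S.env == 15]
8. n3.off = false  [terminal]
9. n4.tag = 17  [terminal]
10. n2.acc = -7  [g.tag + C.off - 35]
11. n1.acc = "qz"  ["qz"]
12. n1.hot = true  [S.env > 14]
13. n0.acc = "mw"  ["mw"]
14. n0.hot = false  [S₀.env == S₀.cnt]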